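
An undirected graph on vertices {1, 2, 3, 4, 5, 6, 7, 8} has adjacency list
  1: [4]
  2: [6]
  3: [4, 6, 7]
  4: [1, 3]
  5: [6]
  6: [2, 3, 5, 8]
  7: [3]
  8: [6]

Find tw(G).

1

A width-1 tree decomposition is:
Bags: B1 = {3, 7}  B2 = {3, 6}  B3 = {3, 4}  B4 = {6, 8}  B5 = {5, 6}  B6 = {1, 4}  B7 = {2, 6}
Tree: B1–B2, B1–B3, B2–B4, B4–B5, B3–B6, B2–B7
Each bag holds 2 vertices, so the decomposition has width 1, which upper-bounds the treewidth. G has an edge, so its treewidth is at least 1. Combining the bounds, tw(G) = 1.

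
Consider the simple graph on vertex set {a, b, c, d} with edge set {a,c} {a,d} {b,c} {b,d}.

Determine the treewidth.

A width-2 tree decomposition is:
Bags: B1 = {b, c, d}  B2 = {a, c, d}
Tree: B1–B2
The largest bag has 3 vertices, giving width 2; this decomposition certifies tw(G) ≤ 2. Since c–b–d–a–c is a cycle in G, G is not acyclic. Forests are exactly the graphs of treewidth ≤ 1, so tw(G) ≥ 2. Combining the bounds, tw(G) = 2.

2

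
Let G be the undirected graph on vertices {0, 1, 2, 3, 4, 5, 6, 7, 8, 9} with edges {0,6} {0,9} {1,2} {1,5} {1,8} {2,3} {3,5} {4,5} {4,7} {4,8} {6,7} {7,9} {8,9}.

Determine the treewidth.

A width-2 tree decomposition is:
Bags: B1 = {0, 6, 7}  B2 = {0, 7, 9}  B3 = {4, 7, 9}  B4 = {4, 8, 9}  B5 = {4, 5, 8}  B6 = {1, 5, 8}  B7 = {1, 3, 5}  B8 = {1, 2, 3}
Tree: B1–B2, B2–B3, B3–B4, B4–B5, B5–B6, B6–B7, B7–B8
Each bag holds 3 vertices, so the decomposition has width 2, which upper-bounds the treewidth. For the lower bound, G contains the cycle 6–0–9–7–6, so G is not a forest; only forests have treewidth ≤ 1, hence tw(G) ≥ 2. Hence tw(G) = 2 exactly.

2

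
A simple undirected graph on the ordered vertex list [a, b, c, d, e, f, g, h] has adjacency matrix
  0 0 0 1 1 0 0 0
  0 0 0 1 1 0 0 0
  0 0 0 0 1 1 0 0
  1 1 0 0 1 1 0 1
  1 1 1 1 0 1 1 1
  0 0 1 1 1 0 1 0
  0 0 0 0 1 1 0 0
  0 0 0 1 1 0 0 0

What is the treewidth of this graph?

2

A width-2 tree decomposition is:
Bags: B1 = {d, e, f}  B2 = {b, d, e}  B3 = {d, e, h}  B4 = {c, e, f}  B5 = {a, d, e}  B6 = {e, f, g}
Tree: B1–B2, B2–B3, B1–B4, B2–B5, B1–B6
The largest bag has 3 vertices, giving width 2; this decomposition certifies tw(G) ≤ 2. On the other hand G contains the 3-clique {d, e, h}. A clique must lie in a single bag of any decomposition, so no decomposition can have width below 2. Therefore the treewidth is 2.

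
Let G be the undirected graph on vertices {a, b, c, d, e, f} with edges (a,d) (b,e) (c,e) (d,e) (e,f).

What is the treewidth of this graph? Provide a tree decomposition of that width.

The largest bag has 2 vertices, giving width 1; this decomposition certifies tw(G) ≤ 1. Any graph with an edge has treewidth ≥ 1, and G has the edge e–f. The upper and lower bounds meet at 1, so that is the treewidth.

Treewidth 1.
One such decomposition:
Bags: B1 = {e, f}  B2 = {b, e}  B3 = {d, e}  B4 = {c, e}  B5 = {a, d}
Tree: B1–B2, B1–B3, B1–B4, B3–B5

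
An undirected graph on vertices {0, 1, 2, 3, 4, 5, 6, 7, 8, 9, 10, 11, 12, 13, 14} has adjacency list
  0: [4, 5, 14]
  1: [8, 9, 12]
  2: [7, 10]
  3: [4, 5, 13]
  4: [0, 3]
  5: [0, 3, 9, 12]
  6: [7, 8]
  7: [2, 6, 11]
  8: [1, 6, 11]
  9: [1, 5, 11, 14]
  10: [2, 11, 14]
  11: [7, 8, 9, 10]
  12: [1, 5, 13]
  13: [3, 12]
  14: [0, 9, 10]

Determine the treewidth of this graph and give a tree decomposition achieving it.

The largest bag has 4 vertices, giving width 3; this decomposition certifies tw(G) ≤ 3. For the lower bound: the 4 vertex sets {2,6,7}, {10}, {11}, {1,8,9,14} are disjoint, each induces a connected subgraph, and every pair is joined by at least one edge of G. Contracting each set to a single vertex therefore yields K_{4} as a minor, and since treewidth is minor-monotone, tw(G) ≥ tw(K_{4}) = 3. Therefore the treewidth is 3.

Treewidth 3.
One such decomposition:
Bags: B1 = {2, 6, 7, 10}  B2 = {6, 7, 10, 11}  B3 = {6, 8, 10, 11}  B4 = {8, 10, 11, 14}  B5 = {8, 9, 11, 14}  B6 = {1, 8, 9, 14}  B7 = {0, 1, 9, 14}  B8 = {0, 1, 5, 9}  B9 = {0, 1, 5, 12}  B10 = {0, 4, 5, 12}  B11 = {3, 4, 5, 12}  B12 = {3, 4, 12, 13}
Tree: B1–B2, B2–B3, B3–B4, B4–B5, B5–B6, B6–B7, B7–B8, B8–B9, B9–B10, B10–B11, B11–B12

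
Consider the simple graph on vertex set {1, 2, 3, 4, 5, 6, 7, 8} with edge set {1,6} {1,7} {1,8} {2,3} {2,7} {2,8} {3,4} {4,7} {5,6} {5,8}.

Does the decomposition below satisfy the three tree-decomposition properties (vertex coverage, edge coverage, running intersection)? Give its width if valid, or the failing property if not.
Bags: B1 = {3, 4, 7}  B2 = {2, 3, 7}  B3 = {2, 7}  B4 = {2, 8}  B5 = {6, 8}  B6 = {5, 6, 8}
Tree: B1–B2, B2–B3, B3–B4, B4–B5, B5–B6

No — vertex 1 appears in no bag.

A tree decomposition must satisfy three properties: every vertex lies in some bag; for every edge, both endpoints lie together in some bag; and for every vertex, the bags containing it form a connected subtree. Here vertex 1 appears in no bag, so the decomposition is invalid.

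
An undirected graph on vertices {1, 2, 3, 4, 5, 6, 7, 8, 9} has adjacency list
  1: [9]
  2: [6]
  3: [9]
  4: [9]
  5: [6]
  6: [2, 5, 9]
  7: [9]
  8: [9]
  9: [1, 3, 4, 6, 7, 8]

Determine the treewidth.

A width-1 tree decomposition is:
Bags: B1 = {6, 9}  B2 = {2, 6}  B3 = {5, 6}  B4 = {3, 9}  B5 = {7, 9}  B6 = {4, 9}  B7 = {1, 9}  B8 = {8, 9}
Tree: B1–B2, B2–B3, B1–B4, B1–B5, B4–B6, B6–B7, B1–B8
The largest bag has 2 vertices, giving width 1; this decomposition certifies tw(G) ≤ 1. G has an edge, so its treewidth is at least 1. Therefore the treewidth is 1.

1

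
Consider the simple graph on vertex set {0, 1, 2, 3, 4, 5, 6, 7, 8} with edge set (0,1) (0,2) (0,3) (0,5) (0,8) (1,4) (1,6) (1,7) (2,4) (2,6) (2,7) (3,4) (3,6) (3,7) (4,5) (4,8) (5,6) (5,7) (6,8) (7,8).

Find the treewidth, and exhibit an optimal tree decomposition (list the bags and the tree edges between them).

Every bag has size at most 5, so the width is 5 − 1 = 4 and tw(G) ≤ 4. For the lower bound: the 5 vertex sets {2,6}, {1,4}, {7,8}, {0}, {3} are disjoint, each induces a connected subgraph, and every pair is joined by at least one edge of G. Contracting each set to a single vertex therefore yields K_{5} as a minor, and since treewidth is minor-monotone, tw(G) ≥ tw(K_{5}) = 4. Therefore the treewidth is 4.

Treewidth 4.
One such decomposition:
Bags: B1 = {0, 2, 4, 6, 7}  B2 = {0, 1, 4, 6, 7}  B3 = {0, 4, 6, 7, 8}  B4 = {0, 3, 4, 6, 7}  B5 = {0, 4, 5, 6, 7}
Tree: B1–B2, B2–B3, B3–B4, B4–B5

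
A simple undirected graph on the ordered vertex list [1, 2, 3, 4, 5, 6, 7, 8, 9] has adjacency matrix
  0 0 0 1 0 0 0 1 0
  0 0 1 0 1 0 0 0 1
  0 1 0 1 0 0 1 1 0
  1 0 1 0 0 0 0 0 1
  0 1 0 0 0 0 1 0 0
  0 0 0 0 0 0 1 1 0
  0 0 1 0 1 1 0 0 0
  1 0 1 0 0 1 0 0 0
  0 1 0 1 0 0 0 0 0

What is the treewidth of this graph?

3

A width-3 tree decomposition is:
Bags: B1 = {1, 4, 6, 8}  B2 = {3, 4, 6, 8}  B3 = {3, 4, 6, 7}  B4 = {3, 4, 7, 9}  B5 = {2, 3, 7, 9}  B6 = {2, 5, 7, 9}
Tree: B1–B2, B2–B3, B3–B4, B4–B5, B5–B6
The largest bag has 4 vertices, giving width 3; this decomposition certifies tw(G) ≤ 3. For the lower bound: the 4 vertex sets {1,6,8}, {4}, {3}, {2,5,7,9} are disjoint, each induces a connected subgraph, and every pair is joined by at least one edge of G. Contracting each set to a single vertex therefore yields K_{4} as a minor, and since treewidth is minor-monotone, tw(G) ≥ tw(K_{4}) = 3. Hence tw(G) = 3 exactly.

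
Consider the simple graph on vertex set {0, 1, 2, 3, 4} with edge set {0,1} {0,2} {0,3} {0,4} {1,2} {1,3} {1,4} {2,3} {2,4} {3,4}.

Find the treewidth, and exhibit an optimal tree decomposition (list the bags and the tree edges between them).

Treewidth 4.
Bags: B1 = {0, 1, 2, 3, 4}
Tree: (single bag)

A single bag containing all 5 vertices is trivially a valid decomposition of width 4. On the other hand G contains the 5-clique {0, 1, 2, 3, 4}. A clique must lie in a single bag of any decomposition, so no decomposition can have width below 4. The upper and lower bounds meet at 4, so that is the treewidth.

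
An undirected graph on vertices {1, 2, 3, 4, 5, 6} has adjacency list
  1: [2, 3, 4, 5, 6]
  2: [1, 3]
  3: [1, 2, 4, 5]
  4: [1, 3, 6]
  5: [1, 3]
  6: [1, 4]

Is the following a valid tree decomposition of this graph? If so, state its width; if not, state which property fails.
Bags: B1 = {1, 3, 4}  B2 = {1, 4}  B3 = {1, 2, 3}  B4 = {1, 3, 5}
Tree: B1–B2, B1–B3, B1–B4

A tree decomposition must satisfy three properties: every vertex lies in some bag; for every edge, both endpoints lie together in some bag; and for every vertex, the bags containing it form a connected subtree. Here vertex 6 appears in no bag, so the decomposition is invalid.

No — vertex 6 appears in no bag.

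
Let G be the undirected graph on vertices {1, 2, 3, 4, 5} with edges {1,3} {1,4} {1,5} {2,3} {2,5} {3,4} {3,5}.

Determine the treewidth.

A width-2 tree decomposition is:
Bags: B1 = {2, 3, 5}  B2 = {1, 3, 5}  B3 = {1, 3, 4}
Tree: B1–B2, B2–B3
The largest bag has 3 vertices, giving width 2; this decomposition certifies tw(G) ≤ 2. On the other hand G contains the 3-clique {1, 3, 4}. A clique must lie in a single bag of any decomposition, so no decomposition can have width below 2. Hence tw(G) = 2 exactly.

2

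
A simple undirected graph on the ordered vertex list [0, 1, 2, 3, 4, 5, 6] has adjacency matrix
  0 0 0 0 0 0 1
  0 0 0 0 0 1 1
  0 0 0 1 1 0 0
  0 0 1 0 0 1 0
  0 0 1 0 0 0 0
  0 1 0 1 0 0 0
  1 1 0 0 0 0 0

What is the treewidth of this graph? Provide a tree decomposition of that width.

Treewidth 1.
Bags: B1 = {0, 6}  B2 = {1, 6}  B3 = {1, 5}  B4 = {3, 5}  B5 = {2, 3}  B6 = {2, 4}
Tree: B1–B2, B2–B3, B3–B4, B4–B5, B5–B6

The largest bag has 2 vertices, giving width 1; this decomposition certifies tw(G) ≤ 1. Since G has at least one edge (e.g. 0–6), it is not an edgeless graph, so tw(G) ≥ 1. Therefore the treewidth is 1.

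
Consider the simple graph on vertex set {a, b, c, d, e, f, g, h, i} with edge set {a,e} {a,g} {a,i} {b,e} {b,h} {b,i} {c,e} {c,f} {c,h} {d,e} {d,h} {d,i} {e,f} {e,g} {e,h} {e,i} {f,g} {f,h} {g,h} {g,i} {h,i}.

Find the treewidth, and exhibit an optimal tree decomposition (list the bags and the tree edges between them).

Treewidth 3.
One such decomposition:
Bags: B1 = {e, g, h, i}  B2 = {b, e, h, i}  B3 = {e, f, g, h}  B4 = {d, e, h, i}  B5 = {a, e, g, i}  B6 = {c, e, f, h}
Tree: B1–B2, B1–B3, B1–B4, B1–B5, B3–B6

The largest bag has 4 vertices, giving width 3; this decomposition certifies tw(G) ≤ 3. On the other hand G contains the 4-clique {c, e, f, h}. A clique must lie in a single bag of any decomposition, so no decomposition can have width below 3. Therefore the treewidth is 3.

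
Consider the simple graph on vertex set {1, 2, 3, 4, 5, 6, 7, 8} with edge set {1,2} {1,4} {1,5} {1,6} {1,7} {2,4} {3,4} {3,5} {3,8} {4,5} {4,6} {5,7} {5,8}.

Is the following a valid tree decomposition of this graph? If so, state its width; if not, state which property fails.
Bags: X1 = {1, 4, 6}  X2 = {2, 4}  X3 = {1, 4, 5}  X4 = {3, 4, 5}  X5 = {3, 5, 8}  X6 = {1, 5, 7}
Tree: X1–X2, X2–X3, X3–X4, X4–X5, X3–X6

No — edge (1,2) lies in no bag.

A tree decomposition must satisfy three properties: every vertex lies in some bag; for every edge, both endpoints lie together in some bag; and for every vertex, the bags containing it form a connected subtree. Here edge (1,2) lies in no bag, so the decomposition is invalid.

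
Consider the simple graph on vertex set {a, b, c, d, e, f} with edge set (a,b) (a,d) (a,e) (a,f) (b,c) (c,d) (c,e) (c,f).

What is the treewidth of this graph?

2

A width-2 tree decomposition is:
Bags: B1 = {a, c, f}  B2 = {a, b, c}  B3 = {a, c, d}  B4 = {a, c, e}
Tree: B1–B2, B2–B3, B3–B4
The largest bag has 3 vertices, giving width 2; this decomposition certifies tw(G) ≤ 2. Since f–c–b–a–f is a cycle in G, G is not acyclic. Forests are exactly the graphs of treewidth ≤ 1, so tw(G) ≥ 2. Therefore the treewidth is 2.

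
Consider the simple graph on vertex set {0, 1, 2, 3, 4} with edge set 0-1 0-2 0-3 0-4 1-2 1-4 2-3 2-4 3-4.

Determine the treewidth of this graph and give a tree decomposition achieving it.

Each bag holds 4 vertices, so the decomposition has width 3, which upper-bounds the treewidth. On the other hand G contains the 4-clique {0, 1, 2, 4}. A clique must lie in a single bag of any decomposition, so no decomposition can have width below 3. The upper and lower bounds meet at 3, so that is the treewidth.

Treewidth 3.
Bags: B1 = {0, 2, 3, 4}  B2 = {0, 1, 2, 4}
Tree: B1–B2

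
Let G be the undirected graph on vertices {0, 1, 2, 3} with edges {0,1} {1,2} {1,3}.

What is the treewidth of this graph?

1

A width-1 tree decomposition is:
Bags: B1 = {1, 2}  B2 = {1, 3}  B3 = {0, 1}
Tree: B1–B2, B1–B3
The largest bag has 2 vertices, giving width 1; this decomposition certifies tw(G) ≤ 1. Any graph with an edge has treewidth ≥ 1, and G has the edge 1–2. Therefore the treewidth is 1.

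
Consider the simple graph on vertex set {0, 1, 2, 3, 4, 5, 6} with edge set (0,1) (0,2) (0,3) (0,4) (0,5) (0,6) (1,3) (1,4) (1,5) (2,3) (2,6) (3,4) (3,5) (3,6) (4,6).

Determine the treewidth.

3

A width-3 tree decomposition is:
Bags: B1 = {0, 1, 3, 4}  B2 = {0, 3, 4, 6}  B3 = {0, 2, 3, 6}  B4 = {0, 1, 3, 5}
Tree: B1–B2, B2–B3, B1–B4
The largest bag has 4 vertices, giving width 3; this decomposition certifies tw(G) ≤ 3. Conversely, {0, 1, 3, 4} is a clique of size 4, and the vertices of any clique must share a bag in every tree decomposition; so some bag has ≥ 4 vertices and tw(G) ≥ 3. Combining the bounds, tw(G) = 3.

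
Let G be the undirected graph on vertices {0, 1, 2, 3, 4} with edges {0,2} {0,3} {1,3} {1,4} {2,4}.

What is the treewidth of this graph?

A width-2 tree decomposition is:
Bags: B1 = {0, 1, 3}  B2 = {0, 1, 4}  B3 = {0, 2, 4}
Tree: B1–B2, B2–B3
Every bag has size at most 3, so the width is 3 − 1 = 2 and tw(G) ≤ 2. For the lower bound, G contains the cycle 0–3–1–4–2–0, so G is not a forest; only forests have treewidth ≤ 1, hence tw(G) ≥ 2. Therefore the treewidth is 2.

2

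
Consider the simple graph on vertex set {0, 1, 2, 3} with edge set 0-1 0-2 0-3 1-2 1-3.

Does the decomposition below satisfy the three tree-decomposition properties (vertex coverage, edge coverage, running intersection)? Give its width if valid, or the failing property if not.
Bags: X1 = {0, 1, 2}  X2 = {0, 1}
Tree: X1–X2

No — vertex 3 appears in no bag.

A tree decomposition must satisfy three properties: every vertex lies in some bag; for every edge, both endpoints lie together in some bag; and for every vertex, the bags containing it form a connected subtree. Here vertex 3 appears in no bag, so the decomposition is invalid.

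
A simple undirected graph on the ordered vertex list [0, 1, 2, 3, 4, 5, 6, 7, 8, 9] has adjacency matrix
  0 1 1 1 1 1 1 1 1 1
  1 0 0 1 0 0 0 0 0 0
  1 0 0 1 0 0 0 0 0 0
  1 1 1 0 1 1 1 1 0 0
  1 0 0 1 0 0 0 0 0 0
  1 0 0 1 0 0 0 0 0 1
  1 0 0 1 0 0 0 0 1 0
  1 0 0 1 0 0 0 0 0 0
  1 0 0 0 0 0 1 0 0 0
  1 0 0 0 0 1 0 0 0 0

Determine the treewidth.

2

A width-2 tree decomposition is:
Bags: B1 = {0, 3, 5}  B2 = {0, 1, 3}  B3 = {0, 5, 9}  B4 = {0, 3, 7}  B5 = {0, 3, 6}  B6 = {0, 3, 4}  B7 = {0, 6, 8}  B8 = {0, 2, 3}
Tree: B1–B2, B1–B3, B1–B4, B2–B5, B1–B6, B5–B7, B5–B8
The largest bag has 3 vertices, giving width 2; this decomposition certifies tw(G) ≤ 2. Conversely, {0, 6, 8} is a clique of size 3, and the vertices of any clique must share a bag in every tree decomposition; so some bag has ≥ 3 vertices and tw(G) ≥ 2. Hence tw(G) = 2 exactly.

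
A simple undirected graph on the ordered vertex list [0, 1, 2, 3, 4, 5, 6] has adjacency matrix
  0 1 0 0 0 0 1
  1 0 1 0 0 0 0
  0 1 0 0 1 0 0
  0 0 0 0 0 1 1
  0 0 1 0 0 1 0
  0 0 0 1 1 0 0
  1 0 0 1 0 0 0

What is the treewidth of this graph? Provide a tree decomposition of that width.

Every bag has size at most 3, so the width is 3 − 1 = 2 and tw(G) ≤ 2. The edges 2–4–5–3–6–0–1–2 form a cycle, so G is not a tree and its treewidth is at least 2. The upper and lower bounds meet at 2, so that is the treewidth.

Treewidth 2.
One optimal decomposition is:
Bags: B1 = {2, 4, 5}  B2 = {2, 3, 5}  B3 = {2, 3, 6}  B4 = {0, 2, 6}  B5 = {0, 1, 2}
Tree: B1–B2, B2–B3, B3–B4, B4–B5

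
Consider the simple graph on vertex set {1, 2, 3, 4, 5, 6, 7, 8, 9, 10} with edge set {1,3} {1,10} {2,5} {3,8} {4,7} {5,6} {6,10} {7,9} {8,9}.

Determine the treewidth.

A width-1 tree decomposition is:
Bags: B1 = {4, 7}  B2 = {7, 9}  B3 = {8, 9}  B4 = {3, 8}  B5 = {1, 3}  B6 = {1, 10}  B7 = {6, 10}  B8 = {5, 6}  B9 = {2, 5}
Tree: B1–B2, B2–B3, B3–B4, B4–B5, B5–B6, B6–B7, B7–B8, B8–B9
The largest bag has 2 vertices, giving width 1; this decomposition certifies tw(G) ≤ 1. G has an edge, so its treewidth is at least 1. Therefore the treewidth is 1.

1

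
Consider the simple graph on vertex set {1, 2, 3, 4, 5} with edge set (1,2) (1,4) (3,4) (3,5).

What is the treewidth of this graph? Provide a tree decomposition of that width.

Treewidth 1.
Bags: B1 = {3, 5}  B2 = {3, 4}  B3 = {1, 4}  B4 = {1, 2}
Tree: B1–B2, B2–B3, B3–B4

Each bag holds 2 vertices, so the decomposition has width 1, which upper-bounds the treewidth. Since G has at least one edge (e.g. 5–3), it is not an edgeless graph, so tw(G) ≥ 1. The upper and lower bounds meet at 1, so that is the treewidth.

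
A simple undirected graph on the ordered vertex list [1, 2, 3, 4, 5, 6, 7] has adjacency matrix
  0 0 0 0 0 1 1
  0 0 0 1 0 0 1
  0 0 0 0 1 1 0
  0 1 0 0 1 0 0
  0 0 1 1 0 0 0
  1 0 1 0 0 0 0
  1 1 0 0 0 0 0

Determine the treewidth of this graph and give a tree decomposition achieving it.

The largest bag has 3 vertices, giving width 2; this decomposition certifies tw(G) ≤ 2. The edges 3–6–1–7–2–4–5–3 form a cycle, so G is not a tree and its treewidth is at least 2. Combining the bounds, tw(G) = 2.

Treewidth 2.
One such decomposition:
Bags: B1 = {1, 3, 6}  B2 = {1, 3, 7}  B3 = {2, 3, 7}  B4 = {2, 3, 4}  B5 = {3, 4, 5}
Tree: B1–B2, B2–B3, B3–B4, B4–B5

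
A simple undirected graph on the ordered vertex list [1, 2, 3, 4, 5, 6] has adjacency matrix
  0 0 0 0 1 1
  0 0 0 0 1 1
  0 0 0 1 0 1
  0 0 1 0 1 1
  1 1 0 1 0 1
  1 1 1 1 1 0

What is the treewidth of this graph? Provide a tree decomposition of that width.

Treewidth 2.
One optimal decomposition is:
Bags: B1 = {1, 5, 6}  B2 = {4, 5, 6}  B3 = {3, 4, 6}  B4 = {2, 5, 6}
Tree: B1–B2, B2–B3, B2–B4

Each bag holds 3 vertices, so the decomposition has width 2, which upper-bounds the treewidth. On the other hand G contains the 3-clique {3, 4, 6}. A clique must lie in a single bag of any decomposition, so no decomposition can have width below 2. Combining the bounds, tw(G) = 2.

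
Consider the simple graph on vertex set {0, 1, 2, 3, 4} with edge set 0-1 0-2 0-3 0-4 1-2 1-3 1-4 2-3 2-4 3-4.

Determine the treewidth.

A width-4 tree decomposition is:
Bags: B1 = {0, 1, 2, 3, 4}
Tree: (single bag)
A single bag containing all 5 vertices is trivially a valid decomposition of width 4. Conversely, {0, 1, 2, 3, 4} is a clique of size 5, and the vertices of any clique must share a bag in every tree decomposition; so some bag has ≥ 5 vertices and tw(G) ≥ 4. Combining the bounds, tw(G) = 4.

4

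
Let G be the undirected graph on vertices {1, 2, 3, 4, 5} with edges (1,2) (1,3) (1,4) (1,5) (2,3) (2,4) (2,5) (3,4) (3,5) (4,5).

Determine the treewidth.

4

A width-4 tree decomposition is:
Bags: B1 = {1, 2, 3, 4, 5}
Tree: (single bag)
With just one bag of size 5, the width is 5 − 1 = 4, so tw(G) ≤ 4. For the lower bound, the 5 vertices {1, 2, 3, 4, 5} are pairwise adjacent, and any tree decomposition puts a clique entirely inside one bag — forcing width ≥ 4. Combining the bounds, tw(G) = 4.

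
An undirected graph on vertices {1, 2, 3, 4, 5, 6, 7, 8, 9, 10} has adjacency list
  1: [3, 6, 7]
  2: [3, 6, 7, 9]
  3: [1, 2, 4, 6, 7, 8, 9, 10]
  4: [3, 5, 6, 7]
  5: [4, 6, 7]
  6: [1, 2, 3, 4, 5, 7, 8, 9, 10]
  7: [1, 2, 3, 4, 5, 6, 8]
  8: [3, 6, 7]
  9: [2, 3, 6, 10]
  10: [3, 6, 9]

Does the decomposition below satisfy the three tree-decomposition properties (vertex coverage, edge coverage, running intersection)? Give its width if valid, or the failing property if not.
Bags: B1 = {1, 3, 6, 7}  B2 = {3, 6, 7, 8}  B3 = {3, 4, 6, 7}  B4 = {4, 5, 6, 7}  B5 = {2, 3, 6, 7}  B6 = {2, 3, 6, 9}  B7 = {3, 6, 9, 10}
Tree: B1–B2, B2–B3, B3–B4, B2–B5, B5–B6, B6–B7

Yes; width 3.

Every vertex of G appears in some bag (union = {1, 2, 3, 4, 5, 6, 7, 8, 9, 10}); every edge is covered by a bag; and for each vertex v the set of bags containing v is connected in the bag tree. The decomposition is therefore valid. The largest bag has 4 vertices, so the width is 3.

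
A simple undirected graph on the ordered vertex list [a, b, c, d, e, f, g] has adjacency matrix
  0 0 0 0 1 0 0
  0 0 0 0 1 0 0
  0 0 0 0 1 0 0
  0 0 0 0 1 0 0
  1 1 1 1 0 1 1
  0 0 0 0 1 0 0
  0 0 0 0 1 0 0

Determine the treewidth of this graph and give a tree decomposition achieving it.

Treewidth 1.
One optimal decomposition is:
Bags: B1 = {b, e}  B2 = {e, f}  B3 = {c, e}  B4 = {d, e}  B5 = {e, g}  B6 = {a, e}
Tree: B1–B2, B1–B3, B1–B4, B4–B5, B4–B6

The largest bag has 2 vertices, giving width 1; this decomposition certifies tw(G) ≤ 1. G has an edge, so its treewidth is at least 1. The upper and lower bounds meet at 1, so that is the treewidth.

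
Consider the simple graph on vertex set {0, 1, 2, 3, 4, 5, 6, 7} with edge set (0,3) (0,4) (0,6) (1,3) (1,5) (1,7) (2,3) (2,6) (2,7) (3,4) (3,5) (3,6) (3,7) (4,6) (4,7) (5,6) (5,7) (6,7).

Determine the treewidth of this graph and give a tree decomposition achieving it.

Treewidth 3.
One optimal decomposition is:
Bags: B1 = {2, 3, 6, 7}  B2 = {3, 5, 6, 7}  B3 = {3, 4, 6, 7}  B4 = {1, 3, 5, 7}  B5 = {0, 3, 4, 6}
Tree: B1–B2, B2–B3, B2–B4, B3–B5

Each bag holds 4 vertices, so the decomposition has width 3, which upper-bounds the treewidth. For the lower bound, the 4 vertices {1, 3, 5, 7} are pairwise adjacent, and any tree decomposition puts a clique entirely inside one bag — forcing width ≥ 3. Combining the bounds, tw(G) = 3.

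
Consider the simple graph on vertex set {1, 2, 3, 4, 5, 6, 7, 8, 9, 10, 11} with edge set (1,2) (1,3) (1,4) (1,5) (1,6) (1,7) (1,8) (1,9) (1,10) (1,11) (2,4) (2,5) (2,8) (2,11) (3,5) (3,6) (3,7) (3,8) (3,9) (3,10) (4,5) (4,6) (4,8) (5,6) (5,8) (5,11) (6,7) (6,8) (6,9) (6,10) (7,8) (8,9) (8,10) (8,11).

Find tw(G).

A width-4 tree decomposition is:
Bags: B1 = {1, 3, 5, 6, 8}  B2 = {1, 3, 6, 8, 9}  B3 = {1, 3, 6, 7, 8}  B4 = {1, 4, 5, 6, 8}  B5 = {1, 2, 4, 5, 8}  B6 = {1, 2, 5, 8, 11}  B7 = {1, 3, 6, 8, 10}
Tree: B1–B2, B1–B3, B1–B4, B4–B5, B5–B6, B3–B7
Each bag holds 5 vertices, so the decomposition has width 4, which upper-bounds the treewidth. Conversely, {1, 2, 5, 8, 11} is a clique of size 5, and the vertices of any clique must share a bag in every tree decomposition; so some bag has ≥ 5 vertices and tw(G) ≥ 4. Combining the bounds, tw(G) = 4.

4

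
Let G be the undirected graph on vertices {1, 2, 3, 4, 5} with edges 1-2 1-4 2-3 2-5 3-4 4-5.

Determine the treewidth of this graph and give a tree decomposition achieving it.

Treewidth 2.
One optimal decomposition is:
Bags: B1 = {2, 4, 5}  B2 = {2, 3, 4}  B3 = {1, 2, 4}
Tree: B1–B2, B2–B3

Every bag has size at most 3, so the width is 3 − 1 = 2 and tw(G) ≤ 2. For the lower bound, G contains the cycle 2–5–4–3–2, so G is not a forest; only forests have treewidth ≤ 1, hence tw(G) ≥ 2. Combining the bounds, tw(G) = 2.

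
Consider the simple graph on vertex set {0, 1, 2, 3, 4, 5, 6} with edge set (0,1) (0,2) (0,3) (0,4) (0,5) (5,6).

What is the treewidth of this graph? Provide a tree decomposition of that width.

Every bag has size at most 2, so the width is 2 − 1 = 1 and tw(G) ≤ 1. Any graph with an edge has treewidth ≥ 1, and G has the edge 0–4. The upper and lower bounds meet at 1, so that is the treewidth.

Treewidth 1.
One optimal decomposition is:
Bags: B1 = {0, 4}  B2 = {0, 2}  B3 = {0, 1}  B4 = {0, 5}  B5 = {0, 3}  B6 = {5, 6}
Tree: B1–B2, B1–B3, B2–B4, B3–B5, B4–B6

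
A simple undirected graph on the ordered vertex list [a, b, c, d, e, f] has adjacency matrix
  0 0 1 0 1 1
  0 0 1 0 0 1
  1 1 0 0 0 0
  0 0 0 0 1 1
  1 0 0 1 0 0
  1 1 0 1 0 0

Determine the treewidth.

A width-2 tree decomposition is:
Bags: B1 = {a, b, c}  B2 = {a, b, f}  B3 = {a, e, f}  B4 = {d, e, f}
Tree: B1–B2, B2–B3, B3–B4
Every bag has size at most 3, so the width is 3 − 1 = 2 and tw(G) ≤ 2. Since c–b–f–a–c is a cycle in G, G is not acyclic. Forests are exactly the graphs of treewidth ≤ 1, so tw(G) ≥ 2. The upper and lower bounds meet at 2, so that is the treewidth.

2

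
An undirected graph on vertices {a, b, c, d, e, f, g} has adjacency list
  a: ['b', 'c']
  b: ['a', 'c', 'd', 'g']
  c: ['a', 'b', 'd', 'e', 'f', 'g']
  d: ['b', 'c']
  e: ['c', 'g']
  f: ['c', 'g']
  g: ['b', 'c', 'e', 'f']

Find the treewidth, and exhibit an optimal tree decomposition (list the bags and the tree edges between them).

Treewidth 2.
One such decomposition:
Bags: B1 = {b, c, g}  B2 = {c, e, g}  B3 = {a, b, c}  B4 = {c, f, g}  B5 = {b, c, d}
Tree: B1–B2, B1–B3, B2–B4, B1–B5

Every bag has size at most 3, so the width is 3 − 1 = 2 and tw(G) ≤ 2. Conversely, {b, c, d} is a clique of size 3, and the vertices of any clique must share a bag in every tree decomposition; so some bag has ≥ 3 vertices and tw(G) ≥ 2. The upper and lower bounds meet at 2, so that is the treewidth.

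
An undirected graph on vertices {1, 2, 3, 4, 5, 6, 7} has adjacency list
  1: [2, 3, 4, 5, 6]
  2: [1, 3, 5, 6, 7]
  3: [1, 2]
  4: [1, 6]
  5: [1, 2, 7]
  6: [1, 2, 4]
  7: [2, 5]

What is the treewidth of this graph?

2

A width-2 tree decomposition is:
Bags: B1 = {1, 2, 6}  B2 = {1, 2, 3}  B3 = {1, 2, 5}  B4 = {2, 5, 7}  B5 = {1, 4, 6}
Tree: B1–B2, B1–B3, B3–B4, B1–B5
Every bag has size at most 3, so the width is 3 − 1 = 2 and tw(G) ≤ 2. Conversely, {1, 2, 3} is a clique of size 3, and the vertices of any clique must share a bag in every tree decomposition; so some bag has ≥ 3 vertices and tw(G) ≥ 2. Therefore the treewidth is 2.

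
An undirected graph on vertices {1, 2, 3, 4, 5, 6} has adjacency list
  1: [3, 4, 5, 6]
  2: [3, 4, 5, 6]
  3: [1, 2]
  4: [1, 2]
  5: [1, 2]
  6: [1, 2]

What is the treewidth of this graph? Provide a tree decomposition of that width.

Treewidth 2.
Bags: B1 = {1, 2, 6}  B2 = {1, 2, 4}  B3 = {1, 2, 5}  B4 = {1, 2, 3}
Tree: B1–B2, B2–B3, B3–B4

Each bag holds 3 vertices, so the decomposition has width 2, which upper-bounds the treewidth. The edges 2–6–1–4–2 form a cycle, so G is not a tree and its treewidth is at least 2. Combining the bounds, tw(G) = 2.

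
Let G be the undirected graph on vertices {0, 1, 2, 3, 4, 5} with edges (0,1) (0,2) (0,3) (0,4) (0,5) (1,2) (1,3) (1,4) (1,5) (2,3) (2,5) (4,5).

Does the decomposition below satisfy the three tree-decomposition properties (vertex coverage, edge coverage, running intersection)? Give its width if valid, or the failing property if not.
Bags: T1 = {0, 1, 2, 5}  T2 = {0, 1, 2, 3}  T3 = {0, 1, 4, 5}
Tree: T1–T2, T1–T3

Yes; width 3.

Checking the three conditions: (i) the bags cover all of {0, 1, 2, 3, 4, 5}; (ii) for each edge, some bag contains both endpoints; (iii) the bags containing any fixed vertex form a subtree. All hold, so the decomposition is valid with width 4 − 1 = 3.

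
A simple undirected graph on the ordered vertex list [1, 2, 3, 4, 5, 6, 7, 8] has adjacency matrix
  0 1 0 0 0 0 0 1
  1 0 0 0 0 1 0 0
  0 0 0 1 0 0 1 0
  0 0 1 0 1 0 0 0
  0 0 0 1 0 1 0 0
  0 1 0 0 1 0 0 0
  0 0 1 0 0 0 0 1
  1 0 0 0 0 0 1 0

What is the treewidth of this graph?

2

A width-2 tree decomposition is:
Bags: B1 = {1, 7, 8}  B2 = {1, 2, 7}  B3 = {2, 6, 7}  B4 = {5, 6, 7}  B5 = {4, 5, 7}  B6 = {3, 4, 7}
Tree: B1–B2, B2–B3, B3–B4, B4–B5, B5–B6
Each bag holds 3 vertices, so the decomposition has width 2, which upper-bounds the treewidth. For the lower bound, G contains the cycle 7–8–1–2–6–5–4–3–7, so G is not a forest; only forests have treewidth ≤ 1, hence tw(G) ≥ 2. Hence tw(G) = 2 exactly.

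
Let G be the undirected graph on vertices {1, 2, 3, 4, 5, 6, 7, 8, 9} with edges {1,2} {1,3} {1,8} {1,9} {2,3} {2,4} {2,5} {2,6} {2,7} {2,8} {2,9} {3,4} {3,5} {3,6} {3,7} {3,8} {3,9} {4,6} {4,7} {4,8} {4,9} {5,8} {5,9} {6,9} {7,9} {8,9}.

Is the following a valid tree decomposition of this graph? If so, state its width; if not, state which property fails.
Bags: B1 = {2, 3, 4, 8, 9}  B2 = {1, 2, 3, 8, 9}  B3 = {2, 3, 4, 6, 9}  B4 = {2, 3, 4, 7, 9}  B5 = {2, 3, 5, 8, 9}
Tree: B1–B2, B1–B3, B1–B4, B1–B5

Yes; width 4.

Checking the three conditions: (i) the bags cover all of {1, 2, 3, 4, 5, 6, 7, 8, 9}; (ii) for each edge, some bag contains both endpoints; (iii) the bags containing any fixed vertex form a subtree. All hold, so the decomposition is valid with width 5 − 1 = 4.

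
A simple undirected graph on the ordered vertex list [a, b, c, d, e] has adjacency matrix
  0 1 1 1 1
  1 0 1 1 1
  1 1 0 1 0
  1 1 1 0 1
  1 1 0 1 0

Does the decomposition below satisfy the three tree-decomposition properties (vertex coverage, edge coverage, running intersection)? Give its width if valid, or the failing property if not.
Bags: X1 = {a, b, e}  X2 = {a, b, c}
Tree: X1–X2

No — vertex d appears in no bag.

A tree decomposition must satisfy three properties: every vertex lies in some bag; for every edge, both endpoints lie together in some bag; and for every vertex, the bags containing it form a connected subtree. Here vertex d appears in no bag, so the decomposition is invalid.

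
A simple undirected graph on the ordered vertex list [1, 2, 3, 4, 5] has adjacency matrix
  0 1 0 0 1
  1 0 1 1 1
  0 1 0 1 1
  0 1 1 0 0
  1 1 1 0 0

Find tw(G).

2

A width-2 tree decomposition is:
Bags: B1 = {1, 2, 5}  B2 = {2, 3, 5}  B3 = {2, 3, 4}
Tree: B1–B2, B2–B3
Each bag holds 3 vertices, so the decomposition has width 2, which upper-bounds the treewidth. For the lower bound, the 3 vertices {1, 2, 5} are pairwise adjacent, and any tree decomposition puts a clique entirely inside one bag — forcing width ≥ 2. Combining the bounds, tw(G) = 2.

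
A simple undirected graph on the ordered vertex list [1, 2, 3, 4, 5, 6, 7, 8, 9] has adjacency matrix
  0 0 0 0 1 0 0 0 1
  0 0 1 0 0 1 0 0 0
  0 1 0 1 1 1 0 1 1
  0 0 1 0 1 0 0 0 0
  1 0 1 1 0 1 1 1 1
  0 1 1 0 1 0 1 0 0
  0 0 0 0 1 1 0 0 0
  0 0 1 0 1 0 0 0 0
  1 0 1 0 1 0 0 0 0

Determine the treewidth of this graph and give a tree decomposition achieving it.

Every bag has size at most 3, so the width is 3 − 1 = 2 and tw(G) ≤ 2. For the lower bound, the 3 vertices {2, 3, 6} are pairwise adjacent, and any tree decomposition puts a clique entirely inside one bag — forcing width ≥ 2. Hence tw(G) = 2 exactly.

Treewidth 2.
One optimal decomposition is:
Bags: B1 = {3, 5, 6}  B2 = {3, 4, 5}  B3 = {3, 5, 9}  B4 = {5, 6, 7}  B5 = {2, 3, 6}  B6 = {3, 5, 8}  B7 = {1, 5, 9}
Tree: B1–B2, B2–B3, B1–B4, B1–B5, B2–B6, B3–B7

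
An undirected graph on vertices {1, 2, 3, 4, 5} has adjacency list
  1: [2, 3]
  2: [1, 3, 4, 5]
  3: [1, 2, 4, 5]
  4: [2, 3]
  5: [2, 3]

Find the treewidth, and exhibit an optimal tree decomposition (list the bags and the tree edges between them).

Treewidth 2.
One such decomposition:
Bags: B1 = {2, 3, 4}  B2 = {2, 3, 5}  B3 = {1, 2, 3}
Tree: B1–B2, B2–B3

Each bag holds 3 vertices, so the decomposition has width 2, which upper-bounds the treewidth. On the other hand G contains the 3-clique {1, 2, 3}. A clique must lie in a single bag of any decomposition, so no decomposition can have width below 2. Hence tw(G) = 2 exactly.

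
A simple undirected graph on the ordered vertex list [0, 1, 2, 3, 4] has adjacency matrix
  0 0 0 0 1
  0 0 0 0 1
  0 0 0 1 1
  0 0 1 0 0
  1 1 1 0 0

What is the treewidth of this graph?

1

A width-1 tree decomposition is:
Bags: B1 = {2, 3}  B2 = {2, 4}  B3 = {1, 4}  B4 = {0, 4}
Tree: B1–B2, B2–B3, B3–B4
Each bag holds 2 vertices, so the decomposition has width 1, which upper-bounds the treewidth. Any graph with an edge has treewidth ≥ 1, and G has the edge 3–2. Hence tw(G) = 1 exactly.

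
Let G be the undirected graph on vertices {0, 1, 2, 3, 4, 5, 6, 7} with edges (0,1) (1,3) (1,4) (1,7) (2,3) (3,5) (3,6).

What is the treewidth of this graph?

1

A width-1 tree decomposition is:
Bags: B1 = {3, 5}  B2 = {1, 3}  B3 = {1, 4}  B4 = {3, 6}  B5 = {1, 7}  B6 = {0, 1}  B7 = {2, 3}
Tree: B1–B2, B2–B3, B2–B4, B2–B5, B3–B6, B4–B7
The largest bag has 2 vertices, giving width 1; this decomposition certifies tw(G) ≤ 1. Any graph with an edge has treewidth ≥ 1, and G has the edge 5–3. Combining the bounds, tw(G) = 1.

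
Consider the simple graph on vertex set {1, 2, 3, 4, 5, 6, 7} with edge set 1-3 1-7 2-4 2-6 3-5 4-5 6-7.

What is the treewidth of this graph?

A width-2 tree decomposition is:
Bags: B1 = {1, 3, 7}  B2 = {3, 6, 7}  B3 = {2, 3, 6}  B4 = {2, 3, 4}  B5 = {3, 4, 5}
Tree: B1–B2, B2–B3, B3–B4, B4–B5
The largest bag has 3 vertices, giving width 2; this decomposition certifies tw(G) ≤ 2. For the lower bound, G contains the cycle 3–1–7–6–2–4–5–3, so G is not a forest; only forests have treewidth ≤ 1, hence tw(G) ≥ 2. Combining the bounds, tw(G) = 2.

2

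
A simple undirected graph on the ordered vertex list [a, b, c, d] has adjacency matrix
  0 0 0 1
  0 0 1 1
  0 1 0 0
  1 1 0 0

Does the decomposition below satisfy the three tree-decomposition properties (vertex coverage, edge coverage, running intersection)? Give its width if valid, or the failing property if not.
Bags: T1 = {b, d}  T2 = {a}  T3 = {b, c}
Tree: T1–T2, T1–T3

A tree decomposition must satisfy three properties: every vertex lies in some bag; for every edge, both endpoints lie together in some bag; and for every vertex, the bags containing it form a connected subtree. Here edge (d,a) lies in no bag, so the decomposition is invalid.

No — edge (d,a) lies in no bag.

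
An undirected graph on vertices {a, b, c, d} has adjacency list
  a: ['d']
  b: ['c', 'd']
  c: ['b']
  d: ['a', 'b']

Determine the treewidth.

1

A width-1 tree decomposition is:
Bags: B1 = {a, d}  B2 = {b, d}  B3 = {b, c}
Tree: B1–B2, B2–B3
Each bag holds 2 vertices, so the decomposition has width 1, which upper-bounds the treewidth. Any graph with an edge has treewidth ≥ 1, and G has the edge a–d. Combining the bounds, tw(G) = 1.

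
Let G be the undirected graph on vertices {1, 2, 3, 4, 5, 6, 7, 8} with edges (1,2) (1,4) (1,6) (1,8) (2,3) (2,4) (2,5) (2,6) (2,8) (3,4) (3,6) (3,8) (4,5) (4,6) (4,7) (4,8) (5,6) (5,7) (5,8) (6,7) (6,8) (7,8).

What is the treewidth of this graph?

4

A width-4 tree decomposition is:
Bags: B1 = {4, 5, 6, 7, 8}  B2 = {2, 4, 5, 6, 8}  B3 = {2, 3, 4, 6, 8}  B4 = {1, 2, 4, 6, 8}
Tree: B1–B2, B2–B3, B3–B4
The largest bag has 5 vertices, giving width 4; this decomposition certifies tw(G) ≤ 4. For the lower bound, the 5 vertices {1, 2, 4, 6, 8} are pairwise adjacent, and any tree decomposition puts a clique entirely inside one bag — forcing width ≥ 4. The upper and lower bounds meet at 4, so that is the treewidth.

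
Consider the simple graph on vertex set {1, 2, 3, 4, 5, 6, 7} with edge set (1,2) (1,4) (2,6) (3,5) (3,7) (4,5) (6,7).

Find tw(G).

A width-2 tree decomposition is:
Bags: B1 = {2, 6, 7}  B2 = {1, 2, 7}  B3 = {1, 4, 7}  B4 = {4, 5, 7}  B5 = {3, 5, 7}
Tree: B1–B2, B2–B3, B3–B4, B4–B5
Each bag holds 3 vertices, so the decomposition has width 2, which upper-bounds the treewidth. The edges 7–6–2–1–4–5–3–7 form a cycle, so G is not a tree and its treewidth is at least 2. Therefore the treewidth is 2.

2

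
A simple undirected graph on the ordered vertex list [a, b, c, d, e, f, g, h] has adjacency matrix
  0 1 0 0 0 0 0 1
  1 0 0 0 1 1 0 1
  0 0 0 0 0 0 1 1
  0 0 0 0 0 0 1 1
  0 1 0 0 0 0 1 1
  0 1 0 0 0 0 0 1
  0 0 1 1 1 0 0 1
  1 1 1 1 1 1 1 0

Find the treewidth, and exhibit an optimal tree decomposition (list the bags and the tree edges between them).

Treewidth 2.
Bags: B1 = {b, f, h}  B2 = {a, b, h}  B3 = {b, e, h}  B4 = {e, g, h}  B5 = {d, g, h}  B6 = {c, g, h}
Tree: B1–B2, B2–B3, B3–B4, B4–B5, B4–B6

The largest bag has 3 vertices, giving width 2; this decomposition certifies tw(G) ≤ 2. On the other hand G contains the 3-clique {d, g, h}. A clique must lie in a single bag of any decomposition, so no decomposition can have width below 2. Therefore the treewidth is 2.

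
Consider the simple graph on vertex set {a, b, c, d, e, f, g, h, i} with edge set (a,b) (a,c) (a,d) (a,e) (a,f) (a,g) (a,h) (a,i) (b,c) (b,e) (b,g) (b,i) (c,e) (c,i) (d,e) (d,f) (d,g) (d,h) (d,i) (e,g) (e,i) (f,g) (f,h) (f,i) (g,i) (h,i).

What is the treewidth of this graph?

4

A width-4 tree decomposition is:
Bags: B1 = {a, b, e, g, i}  B2 = {a, d, e, g, i}  B3 = {a, d, f, g, i}  B4 = {a, b, c, e, i}  B5 = {a, d, f, h, i}
Tree: B1–B2, B2–B3, B1–B4, B3–B5
The largest bag has 5 vertices, giving width 4; this decomposition certifies tw(G) ≤ 4. For the lower bound, the 5 vertices {a, d, e, g, i} are pairwise adjacent, and any tree decomposition puts a clique entirely inside one bag — forcing width ≥ 4. The upper and lower bounds meet at 4, so that is the treewidth.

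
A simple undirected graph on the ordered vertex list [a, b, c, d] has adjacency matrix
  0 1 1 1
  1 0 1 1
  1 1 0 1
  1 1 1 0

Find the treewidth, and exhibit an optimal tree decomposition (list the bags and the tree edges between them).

Treewidth 3.
One such decomposition:
Bags: B1 = {a, b, c, d}
Tree: (single bag)

A single bag containing all 4 vertices is trivially a valid decomposition of width 3. For the lower bound, the 4 vertices {a, b, c, d} are pairwise adjacent, and any tree decomposition puts a clique entirely inside one bag — forcing width ≥ 3. The upper and lower bounds meet at 3, so that is the treewidth.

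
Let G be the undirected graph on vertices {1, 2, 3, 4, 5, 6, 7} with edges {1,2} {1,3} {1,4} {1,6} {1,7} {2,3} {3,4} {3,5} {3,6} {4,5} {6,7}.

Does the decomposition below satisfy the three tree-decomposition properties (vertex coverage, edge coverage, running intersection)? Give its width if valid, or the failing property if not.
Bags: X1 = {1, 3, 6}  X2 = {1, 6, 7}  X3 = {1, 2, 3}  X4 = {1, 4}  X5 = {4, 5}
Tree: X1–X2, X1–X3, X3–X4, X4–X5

No — edge (3,4) lies in no bag.

A tree decomposition must satisfy three properties: every vertex lies in some bag; for every edge, both endpoints lie together in some bag; and for every vertex, the bags containing it form a connected subtree. Here edge (3,4) lies in no bag, so the decomposition is invalid.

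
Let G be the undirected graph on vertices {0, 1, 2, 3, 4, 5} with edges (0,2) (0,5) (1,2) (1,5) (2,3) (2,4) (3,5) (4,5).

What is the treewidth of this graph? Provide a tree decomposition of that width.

Every bag has size at most 3, so the width is 3 − 1 = 2 and tw(G) ≤ 2. Since 5–0–2–1–5 is a cycle in G, G is not acyclic. Forests are exactly the graphs of treewidth ≤ 1, so tw(G) ≥ 2. Hence tw(G) = 2 exactly.

Treewidth 2.
Bags: B1 = {0, 2, 5}  B2 = {1, 2, 5}  B3 = {2, 4, 5}  B4 = {2, 3, 5}
Tree: B1–B2, B2–B3, B3–B4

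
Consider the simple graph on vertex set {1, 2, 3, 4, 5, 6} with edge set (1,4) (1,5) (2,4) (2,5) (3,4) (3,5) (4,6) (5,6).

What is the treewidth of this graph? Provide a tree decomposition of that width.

Treewidth 2.
Bags: B1 = {2, 4, 5}  B2 = {3, 4, 5}  B3 = {4, 5, 6}  B4 = {1, 4, 5}
Tree: B1–B2, B2–B3, B3–B4

The largest bag has 3 vertices, giving width 2; this decomposition certifies tw(G) ≤ 2. The edges 4–2–5–3–4 form a cycle, so G is not a tree and its treewidth is at least 2. Hence tw(G) = 2 exactly.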